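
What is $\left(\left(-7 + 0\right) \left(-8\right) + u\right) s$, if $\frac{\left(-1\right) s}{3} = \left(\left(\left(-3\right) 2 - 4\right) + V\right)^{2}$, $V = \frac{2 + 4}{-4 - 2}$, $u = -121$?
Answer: $23595$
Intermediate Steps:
$V = -1$ ($V = \frac{6}{-6} = 6 \left(- \frac{1}{6}\right) = -1$)
$s = -363$ ($s = - 3 \left(\left(\left(-3\right) 2 - 4\right) - 1\right)^{2} = - 3 \left(\left(-6 - 4\right) - 1\right)^{2} = - 3 \left(-10 - 1\right)^{2} = - 3 \left(-11\right)^{2} = \left(-3\right) 121 = -363$)
$\left(\left(-7 + 0\right) \left(-8\right) + u\right) s = \left(\left(-7 + 0\right) \left(-8\right) - 121\right) \left(-363\right) = \left(\left(-7\right) \left(-8\right) - 121\right) \left(-363\right) = \left(56 - 121\right) \left(-363\right) = \left(-65\right) \left(-363\right) = 23595$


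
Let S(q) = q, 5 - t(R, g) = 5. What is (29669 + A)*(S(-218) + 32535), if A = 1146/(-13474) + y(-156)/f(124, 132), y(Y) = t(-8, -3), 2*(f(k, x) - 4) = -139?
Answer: 6459505155160/6737 ≈ 9.5881e+8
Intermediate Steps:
t(R, g) = 0 (t(R, g) = 5 - 1*5 = 5 - 5 = 0)
f(k, x) = -131/2 (f(k, x) = 4 + (1/2)*(-139) = 4 - 139/2 = -131/2)
y(Y) = 0
A = -573/6737 (A = 1146/(-13474) + 0/(-131/2) = 1146*(-1/13474) + 0*(-2/131) = -573/6737 + 0 = -573/6737 ≈ -0.085053)
(29669 + A)*(S(-218) + 32535) = (29669 - 573/6737)*(-218 + 32535) = (199879480/6737)*32317 = 6459505155160/6737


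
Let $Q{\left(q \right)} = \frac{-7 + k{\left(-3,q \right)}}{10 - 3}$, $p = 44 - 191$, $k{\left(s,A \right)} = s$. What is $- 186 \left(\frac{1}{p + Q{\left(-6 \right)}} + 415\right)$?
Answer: $- \frac{80199108}{1039} \approx -77189.0$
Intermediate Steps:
$p = -147$ ($p = 44 - 191 = -147$)
$Q{\left(q \right)} = - \frac{10}{7}$ ($Q{\left(q \right)} = \frac{-7 - 3}{10 - 3} = - \frac{10}{7}$)
$- 186 \left(\frac{1}{p + Q{\left(-6 \right)}} + 415\right) = - 186 \left(\frac{1}{-147 - \frac{10}{7}} + 415\right) = - 186 \left(\frac{1}{- \frac{1039}{7}} + 415\right) = - 186 \left(- \frac{7}{1039} + 415\right) = \left(-186\right) \frac{431178}{1039} = - \frac{80199108}{1039}$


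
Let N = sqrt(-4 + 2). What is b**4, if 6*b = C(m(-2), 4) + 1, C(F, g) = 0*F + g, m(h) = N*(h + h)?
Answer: 625/1296 ≈ 0.48225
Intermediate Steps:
N = I*sqrt(2) (N = sqrt(-2) = I*sqrt(2) ≈ 1.4142*I)
m(h) = 2*I*h*sqrt(2) (m(h) = (I*sqrt(2))*(h + h) = (I*sqrt(2))*(2*h) = 2*I*h*sqrt(2))
C(F, g) = g (C(F, g) = 0 + g = g)
b = 5/6 (b = (4 + 1)/6 = (1/6)*5 = 5/6 ≈ 0.83333)
b**4 = (5/6)**4 = 625/1296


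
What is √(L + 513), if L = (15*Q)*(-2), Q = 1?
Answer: √483 ≈ 21.977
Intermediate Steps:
L = -30 (L = (15*1)*(-2) = 15*(-2) = -30)
√(L + 513) = √(-30 + 513) = √483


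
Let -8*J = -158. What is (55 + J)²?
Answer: 89401/16 ≈ 5587.6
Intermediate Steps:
J = 79/4 (J = -⅛*(-158) = 79/4 ≈ 19.750)
(55 + J)² = (55 + 79/4)² = (299/4)² = 89401/16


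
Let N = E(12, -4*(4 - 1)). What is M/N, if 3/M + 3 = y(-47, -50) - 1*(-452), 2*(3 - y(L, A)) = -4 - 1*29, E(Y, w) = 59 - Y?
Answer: 6/44039 ≈ 0.00013624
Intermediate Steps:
y(L, A) = 39/2 (y(L, A) = 3 - (-4 - 1*29)/2 = 3 - (-4 - 29)/2 = 3 - ½*(-33) = 3 + 33/2 = 39/2)
N = 47 (N = 59 - 1*12 = 59 - 12 = 47)
M = 6/937 (M = 3/(-3 + (39/2 - 1*(-452))) = 3/(-3 + (39/2 + 452)) = 3/(-3 + 943/2) = 3/(937/2) = 3*(2/937) = 6/937 ≈ 0.0064034)
M/N = (6/937)/47 = (6/937)*(1/47) = 6/44039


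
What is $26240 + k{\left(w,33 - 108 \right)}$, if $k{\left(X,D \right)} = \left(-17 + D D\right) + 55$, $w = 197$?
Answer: $31903$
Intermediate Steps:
$k{\left(X,D \right)} = 38 + D^{2}$ ($k{\left(X,D \right)} = \left(-17 + D^{2}\right) + 55 = 38 + D^{2}$)
$26240 + k{\left(w,33 - 108 \right)} = 26240 + \left(38 + \left(33 - 108\right)^{2}\right) = 26240 + \left(38 + \left(-75\right)^{2}\right) = 26240 + \left(38 + 5625\right) = 26240 + 5663 = 31903$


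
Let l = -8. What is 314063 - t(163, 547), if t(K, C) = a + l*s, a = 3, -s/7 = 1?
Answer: 314004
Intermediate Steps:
s = -7 (s = -7*1 = -7)
t(K, C) = 59 (t(K, C) = 3 - 8*(-7) = 3 + 56 = 59)
314063 - t(163, 547) = 314063 - 1*59 = 314063 - 59 = 314004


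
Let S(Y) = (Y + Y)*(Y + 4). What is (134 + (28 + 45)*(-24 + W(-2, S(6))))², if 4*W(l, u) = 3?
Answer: 39100009/16 ≈ 2.4438e+6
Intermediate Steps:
S(Y) = 2*Y*(4 + Y) (S(Y) = (2*Y)*(4 + Y) = 2*Y*(4 + Y))
W(l, u) = ¾ (W(l, u) = (¼)*3 = ¾)
(134 + (28 + 45)*(-24 + W(-2, S(6))))² = (134 + (28 + 45)*(-24 + ¾))² = (134 + 73*(-93/4))² = (134 - 6789/4)² = (-6253/4)² = 39100009/16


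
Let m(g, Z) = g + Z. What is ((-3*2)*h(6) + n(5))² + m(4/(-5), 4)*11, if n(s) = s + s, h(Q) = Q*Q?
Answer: 212356/5 ≈ 42471.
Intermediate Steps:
h(Q) = Q²
n(s) = 2*s
m(g, Z) = Z + g
((-3*2)*h(6) + n(5))² + m(4/(-5), 4)*11 = (-3*2*6² + 2*5)² + (4 + 4/(-5))*11 = (-6*36 + 10)² + (4 + 4*(-⅕))*11 = (-216 + 10)² + (4 - ⅘)*11 = (-206)² + (16/5)*11 = 42436 + 176/5 = 212356/5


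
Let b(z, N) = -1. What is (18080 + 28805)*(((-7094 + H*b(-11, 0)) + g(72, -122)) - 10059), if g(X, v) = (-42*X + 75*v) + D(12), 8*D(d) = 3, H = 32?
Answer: -11011833065/8 ≈ -1.3765e+9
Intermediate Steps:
D(d) = 3/8 (D(d) = (⅛)*3 = 3/8)
g(X, v) = 3/8 - 42*X + 75*v (g(X, v) = (-42*X + 75*v) + 3/8 = 3/8 - 42*X + 75*v)
(18080 + 28805)*(((-7094 + H*b(-11, 0)) + g(72, -122)) - 10059) = (18080 + 28805)*(((-7094 + 32*(-1)) + (3/8 - 42*72 + 75*(-122))) - 10059) = 46885*(((-7094 - 32) + (3/8 - 3024 - 9150)) - 10059) = 46885*((-7126 - 97389/8) - 10059) = 46885*(-154397/8 - 10059) = 46885*(-234869/8) = -11011833065/8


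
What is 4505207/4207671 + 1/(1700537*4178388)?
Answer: 10670587876926873121/9965873524277768292 ≈ 1.0707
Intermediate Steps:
4505207/4207671 + 1/(1700537*4178388) = 4505207*(1/4207671) + (1/1700537)*(1/4178388) = 4505207/4207671 + 1/7105503394356 = 10670587876926873121/9965873524277768292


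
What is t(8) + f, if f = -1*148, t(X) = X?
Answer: -140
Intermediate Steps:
f = -148
t(8) + f = 8 - 148 = -140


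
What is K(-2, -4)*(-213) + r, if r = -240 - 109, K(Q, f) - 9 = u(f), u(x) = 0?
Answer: -2266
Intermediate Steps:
K(Q, f) = 9 (K(Q, f) = 9 + 0 = 9)
r = -349
K(-2, -4)*(-213) + r = 9*(-213) - 349 = -1917 - 349 = -2266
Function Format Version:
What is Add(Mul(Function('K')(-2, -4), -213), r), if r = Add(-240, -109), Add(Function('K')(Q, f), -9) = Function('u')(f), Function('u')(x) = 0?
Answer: -2266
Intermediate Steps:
Function('K')(Q, f) = 9 (Function('K')(Q, f) = Add(9, 0) = 9)
r = -349
Add(Mul(Function('K')(-2, -4), -213), r) = Add(Mul(9, -213), -349) = Add(-1917, -349) = -2266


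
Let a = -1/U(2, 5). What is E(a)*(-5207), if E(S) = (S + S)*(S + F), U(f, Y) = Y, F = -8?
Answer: -426974/25 ≈ -17079.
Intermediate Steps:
a = -1/5 ≈ -0.20000
E(S) = 2*S*(-8 + S) (E(S) = (S + S)*(S - 8) = (2*S)*(-8 + S) = 2*S*(-8 + S))
E(a)*(-5207) = (2*(-1/5)*(-8 - 1/5))*(-5207) = (2*(-1/5)*(-41/5))*(-5207) = (82/25)*(-5207) = -426974/25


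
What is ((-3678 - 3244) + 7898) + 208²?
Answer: 44240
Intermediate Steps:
((-3678 - 3244) + 7898) + 208² = (-6922 + 7898) + 43264 = 976 + 43264 = 44240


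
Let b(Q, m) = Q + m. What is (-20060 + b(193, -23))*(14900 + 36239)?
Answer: -1017154710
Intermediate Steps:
(-20060 + b(193, -23))*(14900 + 36239) = (-20060 + (193 - 23))*(14900 + 36239) = (-20060 + 170)*51139 = -19890*51139 = -1017154710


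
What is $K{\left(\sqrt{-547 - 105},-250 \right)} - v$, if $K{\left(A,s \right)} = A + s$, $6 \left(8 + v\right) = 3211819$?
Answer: $- \frac{3213271}{6} + 2 i \sqrt{163} \approx -5.3555 \cdot 10^{5} + 25.534 i$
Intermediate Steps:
$v = \frac{3211771}{6}$ ($v = -8 + \frac{1}{6} \cdot 3211819 = -8 + \frac{3211819}{6} = \frac{3211771}{6} \approx 5.353 \cdot 10^{5}$)
$K{\left(\sqrt{-547 - 105},-250 \right)} - v = \left(\sqrt{-547 - 105} - 250\right) - \frac{3211771}{6} = \left(\sqrt{-652} - 250\right) - \frac{3211771}{6} = \left(2 i \sqrt{163} - 250\right) - \frac{3211771}{6} = \left(-250 + 2 i \sqrt{163}\right) - \frac{3211771}{6} = - \frac{3213271}{6} + 2 i \sqrt{163}$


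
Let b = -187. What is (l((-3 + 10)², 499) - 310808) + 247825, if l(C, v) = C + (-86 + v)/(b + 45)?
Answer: -8937041/142 ≈ -62937.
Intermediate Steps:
l(C, v) = 43/71 + C - v/142 (l(C, v) = C + (-86 + v)/(-187 + 45) = C + (-86 + v)/(-142) = C + (-86 + v)*(-1/142) = C + (43/71 - v/142) = 43/71 + C - v/142)
(l((-3 + 10)², 499) - 310808) + 247825 = ((43/71 + (-3 + 10)² - 1/142*499) - 310808) + 247825 = ((43/71 + 7² - 499/142) - 310808) + 247825 = ((43/71 + 49 - 499/142) - 310808) + 247825 = (6545/142 - 310808) + 247825 = -44128191/142 + 247825 = -8937041/142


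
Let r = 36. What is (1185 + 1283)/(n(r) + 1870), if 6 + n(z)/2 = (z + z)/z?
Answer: 1234/931 ≈ 1.3255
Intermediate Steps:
n(z) = -8 (n(z) = -12 + 2*((z + z)/z) = -12 + 2*((2*z)/z) = -12 + 2*2 = -12 + 4 = -8)
(1185 + 1283)/(n(r) + 1870) = (1185 + 1283)/(-8 + 1870) = 2468/1862 = 2468*(1/1862) = 1234/931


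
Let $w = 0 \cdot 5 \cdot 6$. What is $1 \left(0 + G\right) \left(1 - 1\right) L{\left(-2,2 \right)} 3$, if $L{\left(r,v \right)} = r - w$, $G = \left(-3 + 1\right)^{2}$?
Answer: $0$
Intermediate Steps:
$w = 0$ ($w = 0 \cdot 6 = 0$)
$G = 4$ ($G = \left(-2\right)^{2} = 4$)
$L{\left(r,v \right)} = r$ ($L{\left(r,v \right)} = r - 0 = r + 0 = r$)
$1 \left(0 + G\right) \left(1 - 1\right) L{\left(-2,2 \right)} 3 = 1 \left(0 + 4\right) \left(1 - 1\right) \left(-2\right) 3 = 1 \cdot 4 \cdot 0 \left(-2\right) 3 = 1 \cdot 0 \left(-2\right) 3 = 0 \left(-2\right) 3 = 0 \cdot 3 = 0$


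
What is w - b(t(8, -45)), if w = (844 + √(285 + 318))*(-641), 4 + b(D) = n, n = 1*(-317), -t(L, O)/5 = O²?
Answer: -540683 - 1923*√67 ≈ -5.5642e+5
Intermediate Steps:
t(L, O) = -5*O²
n = -317
b(D) = -321 (b(D) = -4 - 317 = -321)
w = -541004 - 1923*√67 (w = (844 + √603)*(-641) = (844 + 3*√67)*(-641) = -541004 - 1923*√67 ≈ -5.5674e+5)
w - b(t(8, -45)) = (-541004 - 1923*√67) - 1*(-321) = (-541004 - 1923*√67) + 321 = -540683 - 1923*√67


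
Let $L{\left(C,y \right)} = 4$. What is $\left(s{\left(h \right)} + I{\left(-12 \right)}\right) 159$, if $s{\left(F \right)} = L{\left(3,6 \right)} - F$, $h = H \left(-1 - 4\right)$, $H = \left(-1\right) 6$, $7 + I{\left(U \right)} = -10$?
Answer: $-6837$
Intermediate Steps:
$I{\left(U \right)} = -17$ ($I{\left(U \right)} = -7 - 10 = -17$)
$H = -6$
$h = 30$ ($h = - 6 \left(-1 - 4\right) = \left(-6\right) \left(-5\right) = 30$)
$s{\left(F \right)} = 4 - F$
$\left(s{\left(h \right)} + I{\left(-12 \right)}\right) 159 = \left(\left(4 - 30\right) - 17\right) 159 = \left(-26 - 17\right) 159 = \left(-43\right) 159 = -6837$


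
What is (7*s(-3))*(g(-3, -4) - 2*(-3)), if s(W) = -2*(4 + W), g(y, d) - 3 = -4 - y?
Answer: -112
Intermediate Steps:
g(y, d) = -1 - y (g(y, d) = 3 + (-4 - y) = -1 - y)
s(W) = -8 - 2*W
(7*s(-3))*(g(-3, -4) - 2*(-3)) = (7*(-8 - 2*(-3)))*((-1 - 1*(-3)) - 2*(-3)) = (7*(-8 + 6))*((-1 + 3) + 6) = (7*(-2))*(2 + 6) = -14*8 = -112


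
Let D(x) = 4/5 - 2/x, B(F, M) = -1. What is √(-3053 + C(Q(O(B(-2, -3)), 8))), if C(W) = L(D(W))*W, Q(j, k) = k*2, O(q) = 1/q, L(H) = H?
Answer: I*√76055/5 ≈ 55.156*I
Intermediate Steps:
D(x) = ⅘ - 2/x (D(x) = 4*(⅕) - 2/x = ⅘ - 2/x)
Q(j, k) = 2*k
C(W) = W*(⅘ - 2/W) (C(W) = (⅘ - 2/W)*W = W*(⅘ - 2/W))
√(-3053 + C(Q(O(B(-2, -3)), 8))) = √(-3053 + (-2 + 4*(2*8)/5)) = √(-3053 + (-2 + (⅘)*16)) = √(-3053 + (-2 + 64/5)) = √(-3053 + 54/5) = √(-15211/5) = I*√76055/5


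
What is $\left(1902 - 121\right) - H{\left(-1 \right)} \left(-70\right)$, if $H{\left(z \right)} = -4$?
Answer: $1501$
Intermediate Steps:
$\left(1902 - 121\right) - H{\left(-1 \right)} \left(-70\right) = \left(1902 - 121\right) - \left(-4\right) \left(-70\right) = 1781 - 280 = 1501$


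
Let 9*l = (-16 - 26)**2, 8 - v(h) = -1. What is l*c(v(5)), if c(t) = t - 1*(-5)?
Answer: 2744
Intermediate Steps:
v(h) = 9 (v(h) = 8 - 1*(-1) = 8 + 1 = 9)
c(t) = 5 + t (c(t) = t + 5 = 5 + t)
l = 196 (l = (-16 - 26)**2/9 = (1/9)*(-42)**2 = (1/9)*1764 = 196)
l*c(v(5)) = 196*(5 + 9) = 196*14 = 2744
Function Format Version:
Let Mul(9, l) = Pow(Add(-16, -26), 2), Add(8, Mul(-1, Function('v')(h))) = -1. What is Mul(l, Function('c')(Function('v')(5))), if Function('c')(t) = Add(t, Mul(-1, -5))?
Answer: 2744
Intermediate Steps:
Function('v')(h) = 9 (Function('v')(h) = Add(8, Mul(-1, -1)) = Add(8, 1) = 9)
Function('c')(t) = Add(5, t) (Function('c')(t) = Add(t, 5) = Add(5, t))
l = 196 (l = Mul(Rational(1, 9), Pow(Add(-16, -26), 2)) = Mul(Rational(1, 9), Pow(-42, 2)) = Mul(Rational(1, 9), 1764) = 196)
Mul(l, Function('c')(Function('v')(5))) = Mul(196, Add(5, 9)) = Mul(196, 14) = 2744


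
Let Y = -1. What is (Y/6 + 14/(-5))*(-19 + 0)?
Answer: 1691/30 ≈ 56.367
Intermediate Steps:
(Y/6 + 14/(-5))*(-19 + 0) = (-1/6 + 14/(-5))*(-19 + 0) = (-1*⅙ + 14*(-⅕))*(-19) = (-⅙ - 14/5)*(-19) = -89/30*(-19) = 1691/30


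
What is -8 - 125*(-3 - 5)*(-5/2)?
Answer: -2508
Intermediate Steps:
-8 - 125*(-3 - 5)*(-5/2) = -8 - (-1000)*(-5*½) = -8 - (-1000)*(-5)/2 = -8 - 125*20 = -8 - 2500 = -2508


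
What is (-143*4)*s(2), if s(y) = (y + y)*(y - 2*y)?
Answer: 4576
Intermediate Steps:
s(y) = -2*y**2 (s(y) = (2*y)*(-y) = -2*y**2)
(-143*4)*s(2) = (-143*4)*(-2*2**2) = -(-1144)*4 = -572*(-8) = 4576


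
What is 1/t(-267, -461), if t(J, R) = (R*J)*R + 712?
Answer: -1/56742395 ≈ -1.7624e-8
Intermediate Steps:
t(J, R) = 712 + J*R**2 (t(J, R) = (J*R)*R + 712 = J*R**2 + 712 = 712 + J*R**2)
1/t(-267, -461) = 1/(712 - 267*(-461)**2) = 1/(712 - 267*212521) = 1/(712 - 56743107) = 1/(-56742395) = -1/56742395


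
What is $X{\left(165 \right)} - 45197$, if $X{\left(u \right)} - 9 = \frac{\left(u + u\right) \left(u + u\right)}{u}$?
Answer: $-44528$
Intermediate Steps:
$X{\left(u \right)} = 9 + 4 u$ ($X{\left(u \right)} = 9 + \frac{\left(u + u\right) \left(u + u\right)}{u} = 9 + \frac{2 u 2 u}{u} = 9 + \frac{4 u^{2}}{u} = 9 + 4 u$)
$X{\left(165 \right)} - 45197 = \left(9 + 4 \cdot 165\right) - 45197 = \left(9 + 660\right) - 45197 = 669 - 45197 = -44528$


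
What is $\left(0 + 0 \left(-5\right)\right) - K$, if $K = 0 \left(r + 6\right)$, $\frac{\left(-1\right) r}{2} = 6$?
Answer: $0$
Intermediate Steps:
$r = -12$ ($r = \left(-2\right) 6 = -12$)
$K = 0$ ($K = 0 \left(-12 + 6\right) = 0 \left(-6\right) = 0$)
$\left(0 + 0 \left(-5\right)\right) - K = \left(0 + 0 \left(-5\right)\right) - 0 = \left(0 + 0\right) + 0 = 0 + 0 = 0$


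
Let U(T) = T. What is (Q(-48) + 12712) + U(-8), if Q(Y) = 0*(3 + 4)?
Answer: 12704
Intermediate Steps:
Q(Y) = 0 (Q(Y) = 0*7 = 0)
(Q(-48) + 12712) + U(-8) = (0 + 12712) - 8 = 12712 - 8 = 12704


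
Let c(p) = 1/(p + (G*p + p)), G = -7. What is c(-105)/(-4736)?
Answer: -1/2486400 ≈ -4.0219e-7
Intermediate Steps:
c(p) = -1/(5*p) (c(p) = 1/(p + (-7*p + p)) = 1/(p - 6*p) = 1/(-5*p) = -1/(5*p))
c(-105)/(-4736) = -⅕/(-105)/(-4736) = -⅕*(-1/105)*(-1/4736) = (1/525)*(-1/4736) = -1/2486400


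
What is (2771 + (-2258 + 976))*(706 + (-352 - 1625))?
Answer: -1892519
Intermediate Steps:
(2771 + (-2258 + 976))*(706 + (-352 - 1625)) = (2771 - 1282)*(706 - 1977) = 1489*(-1271) = -1892519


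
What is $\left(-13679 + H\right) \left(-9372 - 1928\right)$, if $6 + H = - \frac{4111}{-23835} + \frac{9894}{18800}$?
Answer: $\frac{69290560622723}{448098} \approx 1.5463 \cdot 10^{8}$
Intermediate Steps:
$H = - \frac{237547771}{44809800}$ ($H = -6 + \left(- \frac{4111}{-23835} + \frac{9894}{18800}\right) = -6 + \left(\left(-4111\right) \left(- \frac{1}{23835}\right) + 9894 \cdot \frac{1}{18800}\right) = -6 + \left(\frac{4111}{23835} + \frac{4947}{9400}\right) = -6 + \frac{31311029}{44809800} = - \frac{237547771}{44809800} \approx -5.3012$)
$\left(-13679 + H\right) \left(-9372 - 1928\right) = \left(-13679 - \frac{237547771}{44809800}\right) \left(-9372 - 1928\right) = \left(- \frac{613190801971}{44809800}\right) \left(-11300\right) = \frac{69290560622723}{448098}$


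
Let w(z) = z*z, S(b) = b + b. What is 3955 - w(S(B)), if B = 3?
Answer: 3919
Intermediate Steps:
S(b) = 2*b
w(z) = z**2
3955 - w(S(B)) = 3955 - (2*3)**2 = 3955 - 1*6**2 = 3955 - 1*36 = 3955 - 36 = 3919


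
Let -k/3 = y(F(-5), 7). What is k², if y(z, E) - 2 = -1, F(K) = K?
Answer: 9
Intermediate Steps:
y(z, E) = 1 (y(z, E) = 2 - 1 = 1)
k = -3 (k = -3*1 = -3)
k² = (-3)² = 9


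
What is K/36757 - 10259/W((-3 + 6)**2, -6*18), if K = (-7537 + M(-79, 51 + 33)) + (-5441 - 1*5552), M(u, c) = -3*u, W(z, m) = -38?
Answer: 376394929/1396766 ≈ 269.48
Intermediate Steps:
K = -18293 (K = (-7537 - 3*(-79)) + (-5441 - 1*5552) = (-7537 + 237) + (-5441 - 5552) = -7300 - 10993 = -18293)
K/36757 - 10259/W((-3 + 6)**2, -6*18) = -18293/36757 - 10259/(-38) = -18293*1/36757 - 10259*(-1/38) = -18293/36757 + 10259/38 = 376394929/1396766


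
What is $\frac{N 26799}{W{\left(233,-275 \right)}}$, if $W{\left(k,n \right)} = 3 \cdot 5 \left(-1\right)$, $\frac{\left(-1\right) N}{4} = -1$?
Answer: $- \frac{35732}{5} \approx -7146.4$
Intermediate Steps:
$N = 4$ ($N = \left(-4\right) \left(-1\right) = 4$)
$W{\left(k,n \right)} = -15$ ($W{\left(k,n \right)} = 15 \left(-1\right) = -15$)
$\frac{N 26799}{W{\left(233,-275 \right)}} = \frac{4 \cdot 26799}{-15} = 107196 \left(- \frac{1}{15}\right) = - \frac{35732}{5}$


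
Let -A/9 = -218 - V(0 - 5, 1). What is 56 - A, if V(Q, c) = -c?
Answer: -1897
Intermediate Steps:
A = 1953 (A = -9*(-218 - (-1)) = -9*(-218 - 1*(-1)) = -9*(-218 + 1) = -9*(-217) = 1953)
56 - A = 56 - 1*1953 = 56 - 1953 = -1897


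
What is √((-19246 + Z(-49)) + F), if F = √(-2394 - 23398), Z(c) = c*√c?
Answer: √(-19246 - 343*I + 8*I*√403) ≈ 0.6574 - 138.73*I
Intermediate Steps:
Z(c) = c^(3/2)
F = 8*I*√403 (F = √(-25792) = 8*I*√403 ≈ 160.6*I)
√((-19246 + Z(-49)) + F) = √((-19246 + (-49)^(3/2)) + 8*I*√403) = √((-19246 - 343*I) + 8*I*√403) = √(-19246 - 343*I + 8*I*√403)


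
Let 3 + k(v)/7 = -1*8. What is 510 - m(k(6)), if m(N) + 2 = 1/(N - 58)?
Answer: 69121/135 ≈ 512.01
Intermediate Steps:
k(v) = -77 (k(v) = -21 + 7*(-1*8) = -21 + 7*(-8) = -21 - 56 = -77)
m(N) = -2 + 1/(-58 + N) (m(N) = -2 + 1/(N - 58) = -2 + 1/(-58 + N))
510 - m(k(6)) = 510 - (117 - 2*(-77))/(-58 - 77) = 510 - (117 + 154)/(-135) = 510 - (-1)*271/135 = 510 - 1*(-271/135) = 510 + 271/135 = 69121/135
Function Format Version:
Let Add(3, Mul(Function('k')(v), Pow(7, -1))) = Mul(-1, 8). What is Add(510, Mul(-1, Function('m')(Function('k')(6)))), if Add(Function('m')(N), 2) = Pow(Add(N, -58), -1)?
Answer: Rational(69121, 135) ≈ 512.01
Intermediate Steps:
Function('k')(v) = -77 (Function('k')(v) = Add(-21, Mul(7, Mul(-1, 8))) = Add(-21, Mul(7, -8)) = Add(-21, -56) = -77)
Function('m')(N) = Add(-2, Pow(Add(-58, N), -1)) (Function('m')(N) = Add(-2, Pow(Add(N, -58), -1)) = Add(-2, Pow(Add(-58, N), -1)))
Add(510, Mul(-1, Function('m')(Function('k')(6)))) = Add(510, Mul(-1, Mul(Pow(Add(-58, -77), -1), Add(117, Mul(-2, -77))))) = Add(510, Mul(-1, Mul(Pow(-135, -1), Add(117, 154)))) = Add(510, Mul(-1, Mul(Rational(-1, 135), 271))) = Add(510, Mul(-1, Rational(-271, 135))) = Add(510, Rational(271, 135)) = Rational(69121, 135)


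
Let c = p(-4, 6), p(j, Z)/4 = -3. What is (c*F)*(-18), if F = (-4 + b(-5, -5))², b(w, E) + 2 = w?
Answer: 26136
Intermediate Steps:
p(j, Z) = -12 (p(j, Z) = 4*(-3) = -12)
c = -12
b(w, E) = -2 + w
F = 121 (F = (-4 + (-2 - 5))² = (-4 - 7)² = (-11)² = 121)
(c*F)*(-18) = -12*121*(-18) = -1452*(-18) = 26136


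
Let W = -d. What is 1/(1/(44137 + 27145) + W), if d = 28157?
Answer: -71282/2007087273 ≈ -3.5515e-5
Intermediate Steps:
W = -28157 (W = -1*28157 = -28157)
1/(1/(44137 + 27145) + W) = 1/(1/(44137 + 27145) - 28157) = 1/(1/71282 - 28157) = 1/(-2007087273/71282) = -71282/2007087273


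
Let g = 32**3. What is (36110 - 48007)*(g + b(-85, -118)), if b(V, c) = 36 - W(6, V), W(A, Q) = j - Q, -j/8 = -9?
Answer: -388401359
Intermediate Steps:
j = 72 (j = -8*(-9) = 72)
W(A, Q) = 72 - Q
g = 32768
b(V, c) = -36 + V (b(V, c) = 36 - (72 - V) = 36 + (-72 + V) = -36 + V)
(36110 - 48007)*(g + b(-85, -118)) = (36110 - 48007)*(32768 + (-36 - 85)) = -11897*(32768 - 121) = -11897*32647 = -388401359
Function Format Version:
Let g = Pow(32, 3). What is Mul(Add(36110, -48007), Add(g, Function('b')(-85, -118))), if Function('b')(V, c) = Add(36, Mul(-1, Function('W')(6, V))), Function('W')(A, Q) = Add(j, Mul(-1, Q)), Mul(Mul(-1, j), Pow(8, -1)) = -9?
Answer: -388401359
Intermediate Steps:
j = 72 (j = Mul(-8, -9) = 72)
Function('W')(A, Q) = Add(72, Mul(-1, Q))
g = 32768
Function('b')(V, c) = Add(-36, V) (Function('b')(V, c) = Add(36, Mul(-1, Add(72, Mul(-1, V)))) = Add(36, Add(-72, V)) = Add(-36, V))
Mul(Add(36110, -48007), Add(g, Function('b')(-85, -118))) = Mul(Add(36110, -48007), Add(32768, Add(-36, -85))) = Mul(-11897, Add(32768, -121)) = Mul(-11897, 32647) = -388401359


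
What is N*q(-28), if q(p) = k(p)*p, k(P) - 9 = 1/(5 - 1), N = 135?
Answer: -34965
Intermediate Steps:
k(P) = 37/4 (k(P) = 9 + 1/(5 - 1) = 9 + 1/4 = 37/4)
q(p) = 37*p/4
N*q(-28) = 135*((37/4)*(-28)) = 135*(-259) = -34965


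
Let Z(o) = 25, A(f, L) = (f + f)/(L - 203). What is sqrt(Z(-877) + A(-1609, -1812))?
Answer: sqrt(107989895)/2015 ≈ 5.1572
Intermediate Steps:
A(f, L) = 2*f/(-203 + L) (A(f, L) = (2*f)/(-203 + L) = 2*f/(-203 + L))
sqrt(Z(-877) + A(-1609, -1812)) = sqrt(25 + 2*(-1609)/(-203 - 1812)) = sqrt(25 + 2*(-1609)/(-2015)) = sqrt(25 + 2*(-1609)*(-1/2015)) = sqrt(25 + 3218/2015) = sqrt(53593/2015) = sqrt(107989895)/2015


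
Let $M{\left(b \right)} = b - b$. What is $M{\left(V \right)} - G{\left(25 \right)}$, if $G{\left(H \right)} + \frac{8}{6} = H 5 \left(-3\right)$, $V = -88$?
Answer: $\frac{1129}{3} \approx 376.33$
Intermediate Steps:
$M{\left(b \right)} = 0$
$G{\left(H \right)} = - \frac{4}{3} - 15 H$ ($G{\left(H \right)} = - \frac{4}{3} + H 5 \left(-3\right) = - \frac{4}{3} + 5 H \left(-3\right) = - \frac{4}{3} - 15 H$)
$M{\left(V \right)} - G{\left(25 \right)} = 0 - \left(- \frac{4}{3} - 375\right) = 0 - - \frac{1129}{3} = 0 + \frac{1129}{3} = \frac{1129}{3}$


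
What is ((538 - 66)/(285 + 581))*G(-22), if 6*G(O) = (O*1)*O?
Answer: 57112/1299 ≈ 43.966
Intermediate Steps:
G(O) = O²/6 (G(O) = ((O*1)*O)/6 = (O*O)/6 = O²/6)
((538 - 66)/(285 + 581))*G(-22) = ((538 - 66)/(285 + 581))*((⅙)*(-22)²) = (472/866)*((⅙)*484) = (472*(1/866))*(242/3) = (236/433)*(242/3) = 57112/1299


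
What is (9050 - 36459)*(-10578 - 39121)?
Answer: 1362199891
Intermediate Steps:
(9050 - 36459)*(-10578 - 39121) = -27409*(-49699) = 1362199891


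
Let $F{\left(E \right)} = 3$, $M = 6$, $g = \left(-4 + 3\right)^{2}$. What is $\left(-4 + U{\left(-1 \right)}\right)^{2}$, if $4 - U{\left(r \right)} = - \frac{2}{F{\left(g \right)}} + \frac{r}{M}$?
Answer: $\frac{25}{36} \approx 0.69444$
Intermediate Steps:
$g = 1$ ($g = \left(-1\right)^{2} = 1$)
$U{\left(r \right)} = \frac{14}{3} - \frac{r}{6}$ ($U{\left(r \right)} = 4 - \left(- \frac{2}{3} + \frac{r}{6}\right) = \frac{14}{3} - \frac{r}{6}$)
$\left(-4 + U{\left(-1 \right)}\right)^{2} = \left(-4 + \left(\frac{14}{3} - - \frac{1}{6}\right)\right)^{2} = \left(-4 + \left(\frac{14}{3} + \frac{1}{6}\right)\right)^{2} = \left(-4 + \frac{29}{6}\right)^{2} = \left(\frac{5}{6}\right)^{2} = \frac{25}{36}$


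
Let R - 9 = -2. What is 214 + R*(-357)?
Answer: -2285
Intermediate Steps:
R = 7 (R = 9 - 2 = 7)
214 + R*(-357) = 214 + 7*(-357) = 214 - 2499 = -2285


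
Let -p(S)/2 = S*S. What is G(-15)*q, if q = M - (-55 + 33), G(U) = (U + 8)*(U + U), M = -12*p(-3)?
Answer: 49980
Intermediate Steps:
p(S) = -2*S² (p(S) = -2*S*S = -2*S²)
M = 216 (M = -(-24)*(-3)² = -(-24)*9 = -12*(-18) = 216)
G(U) = 2*U*(8 + U) (G(U) = (8 + U)*(2*U) = 2*U*(8 + U))
q = 238 (q = 216 - (-55 + 33) = 216 - 1*(-22) = 216 + 22 = 238)
G(-15)*q = (2*(-15)*(8 - 15))*238 = (2*(-15)*(-7))*238 = 210*238 = 49980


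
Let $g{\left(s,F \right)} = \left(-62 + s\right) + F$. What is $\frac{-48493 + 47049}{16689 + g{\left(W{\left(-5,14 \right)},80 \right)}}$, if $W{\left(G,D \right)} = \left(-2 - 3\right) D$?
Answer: $- \frac{1444}{16637} \approx -0.086794$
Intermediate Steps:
$W{\left(G,D \right)} = - 5 D$
$g{\left(s,F \right)} = -62 + F + s$
$\frac{-48493 + 47049}{16689 + g{\left(W{\left(-5,14 \right)},80 \right)}} = \frac{-48493 + 47049}{16689 - 52} = - \frac{1444}{16689 - 52} = - \frac{1444}{16637}$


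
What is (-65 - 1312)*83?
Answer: -114291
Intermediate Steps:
(-65 - 1312)*83 = -1377*83 = -114291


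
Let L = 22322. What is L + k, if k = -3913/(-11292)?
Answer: 252063937/11292 ≈ 22322.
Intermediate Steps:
k = 3913/11292 (k = -3913*(-1/11292) = 3913/11292 ≈ 0.34653)
L + k = 22322 + 3913/11292 = 252063937/11292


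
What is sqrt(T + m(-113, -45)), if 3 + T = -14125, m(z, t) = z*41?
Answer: I*sqrt(18761) ≈ 136.97*I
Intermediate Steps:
m(z, t) = 41*z
T = -14128 (T = -3 - 14125 = -14128)
sqrt(T + m(-113, -45)) = sqrt(-14128 + 41*(-113)) = sqrt(-14128 - 4633) = sqrt(-18761) = I*sqrt(18761)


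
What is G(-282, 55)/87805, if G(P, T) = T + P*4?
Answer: -1073/87805 ≈ -0.012220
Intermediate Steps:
G(P, T) = T + 4*P
G(-282, 55)/87805 = (55 + 4*(-282))/87805 = (55 - 1128)*(1/87805) = -1073*1/87805 = -1073/87805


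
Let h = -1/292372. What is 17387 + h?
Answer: 5083471963/292372 ≈ 17387.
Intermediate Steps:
h = -1/292372 (h = -1*1/292372 = -1/292372 ≈ -3.4203e-6)
17387 + h = 17387 - 1/292372 = 5083471963/292372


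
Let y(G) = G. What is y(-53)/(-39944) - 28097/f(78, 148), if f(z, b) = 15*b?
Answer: -280547227/22168920 ≈ -12.655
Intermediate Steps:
y(-53)/(-39944) - 28097/f(78, 148) = -53/(-39944) - 28097/(15*148) = -53*(-1/39944) - 28097/2220 = 53/39944 - 28097*1/2220 = 53/39944 - 28097/2220 = -280547227/22168920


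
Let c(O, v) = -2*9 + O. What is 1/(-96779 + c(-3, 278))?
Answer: -1/96800 ≈ -1.0331e-5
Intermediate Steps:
c(O, v) = -18 + O
1/(-96779 + c(-3, 278)) = 1/(-96779 + (-18 - 3)) = 1/(-96779 - 21) = 1/(-96800) = -1/96800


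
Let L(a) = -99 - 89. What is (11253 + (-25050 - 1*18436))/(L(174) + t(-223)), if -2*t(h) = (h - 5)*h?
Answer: 32233/25610 ≈ 1.2586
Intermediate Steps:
L(a) = -188
t(h) = -h*(-5 + h)/2 (t(h) = -(h - 5)*h/2 = -(-5 + h)*h/2 = -h*(-5 + h)/2)
(11253 + (-25050 - 1*18436))/(L(174) + t(-223)) = (11253 + (-25050 - 1*18436))/(-188 + (½)*(-223)*(5 - 1*(-223))) = (11253 + (-25050 - 18436))/(-188 + (½)*(-223)*(5 + 223)) = (11253 - 43486)/(-188 + (½)*(-223)*228) = -32233/(-188 - 25422) = -32233/(-25610) = -32233*(-1/25610) = 32233/25610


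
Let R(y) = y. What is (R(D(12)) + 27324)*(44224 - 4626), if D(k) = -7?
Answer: 1081698566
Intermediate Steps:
(R(D(12)) + 27324)*(44224 - 4626) = (-7 + 27324)*(44224 - 4626) = 27317*39598 = 1081698566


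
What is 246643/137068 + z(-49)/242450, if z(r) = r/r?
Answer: 29899366209/16616068300 ≈ 1.7994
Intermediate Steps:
z(r) = 1
246643/137068 + z(-49)/242450 = 246643/137068 + 1/242450 = 29899366209/16616068300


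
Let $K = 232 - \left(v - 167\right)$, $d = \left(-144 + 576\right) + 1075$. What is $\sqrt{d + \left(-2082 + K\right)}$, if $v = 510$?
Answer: $7 i \sqrt{14} \approx 26.192 i$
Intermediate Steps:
$d = 1507$ ($d = 432 + 1075 = 1507$)
$K = -111$ ($K = 232 - \left(510 - 167\right) = 232 - 343 = -111$)
$\sqrt{d + \left(-2082 + K\right)} = \sqrt{1507 - 2193} = \sqrt{-686} = 7 i \sqrt{14}$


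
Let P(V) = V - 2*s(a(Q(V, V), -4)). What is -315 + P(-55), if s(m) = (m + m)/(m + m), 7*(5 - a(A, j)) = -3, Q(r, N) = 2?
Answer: -372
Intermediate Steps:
a(A, j) = 38/7 (a(A, j) = 5 - ⅐*(-3) = 5 + 3/7 = 38/7)
s(m) = 1 (s(m) = (2*m)/((2*m)) = (2*m)*(1/(2*m)) = 1)
P(V) = -2 + V (P(V) = V - 2*1 = V - 2 = -2 + V)
-315 + P(-55) = -315 + (-2 - 55) = -315 - 57 = -372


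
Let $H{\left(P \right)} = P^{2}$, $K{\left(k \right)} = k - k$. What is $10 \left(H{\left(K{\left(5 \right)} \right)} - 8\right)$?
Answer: $-80$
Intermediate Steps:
$K{\left(k \right)} = 0$
$10 \left(H{\left(K{\left(5 \right)} \right)} - 8\right) = 10 \left(0^{2} - 8\right) = 10 \left(0 - 8\right) = 10 \left(-8\right) = -80$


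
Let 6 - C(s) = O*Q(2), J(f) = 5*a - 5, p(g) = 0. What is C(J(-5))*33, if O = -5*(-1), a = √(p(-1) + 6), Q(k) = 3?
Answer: -297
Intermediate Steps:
a = √6 (a = √(0 + 6) = √6 ≈ 2.4495)
O = 5
J(f) = -5 + 5*√6 (J(f) = 5*√6 - 5 = -5 + 5*√6)
C(s) = -9 (C(s) = 6 - 5*3 = 6 - 1*15 = 6 - 15 = -9)
C(J(-5))*33 = -9*33 = -297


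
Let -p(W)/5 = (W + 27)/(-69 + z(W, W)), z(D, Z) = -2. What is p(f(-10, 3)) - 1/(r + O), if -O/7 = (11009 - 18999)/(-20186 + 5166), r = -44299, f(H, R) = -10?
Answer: 79665287/66542691 ≈ 1.1972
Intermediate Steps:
p(W) = 135/71 + 5*W/71 (p(W) = -5*(W + 27)/(-69 - 2) = -5*(27 + W)/(-71) = -5*(27 + W)*(-1)/71 = -5*(-27/71 - W/71) = 135/71 + 5*W/71)
O = -5593/1502 (O = -7*(11009 - 18999)/(-20186 + 5166) = -(-55930)/(-15020) = -(-55930)*(-1)/15020 = -7*799/1502 = -5593/1502 ≈ -3.7237)
p(f(-10, 3)) - 1/(r + O) = (135/71 + (5/71)*(-10)) - 1/(-44299 - 5593/1502) = (135/71 - 50/71) - 1/(-66542691/1502) = 85/71 - 1*(-1502/66542691) = 85/71 + 1502/66542691 = 79665287/66542691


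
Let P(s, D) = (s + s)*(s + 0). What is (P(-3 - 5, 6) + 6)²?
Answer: 17956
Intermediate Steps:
P(s, D) = 2*s² (P(s, D) = (2*s)*s = 2*s²)
(P(-3 - 5, 6) + 6)² = (2*(-3 - 5)² + 6)² = (2*(-8)² + 6)² = (2*64 + 6)² = (128 + 6)² = 134² = 17956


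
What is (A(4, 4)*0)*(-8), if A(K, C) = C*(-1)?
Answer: 0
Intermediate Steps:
A(K, C) = -C
(A(4, 4)*0)*(-8) = (-1*4*0)*(-8) = -4*0*(-8) = 0*(-8) = 0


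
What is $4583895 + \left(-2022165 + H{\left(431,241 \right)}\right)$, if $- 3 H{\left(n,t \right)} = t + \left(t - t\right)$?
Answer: $\frac{7684949}{3} \approx 2.5616 \cdot 10^{6}$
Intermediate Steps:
$H{\left(n,t \right)} = - \frac{t}{3}$ ($H{\left(n,t \right)} = - \frac{t + \left(t - t\right)}{3} = - \frac{t + 0}{3} = - \frac{t}{3}$)
$4583895 + \left(-2022165 + H{\left(431,241 \right)}\right) = 4583895 - \frac{6066736}{3} = \frac{7684949}{3}$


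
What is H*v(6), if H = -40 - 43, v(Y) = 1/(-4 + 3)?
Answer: 83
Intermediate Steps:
v(Y) = -1 (v(Y) = 1/(-1) = -1)
H = -83
H*v(6) = -83*(-1) = 83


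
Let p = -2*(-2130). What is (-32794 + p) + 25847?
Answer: -2687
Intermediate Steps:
p = 4260
(-32794 + p) + 25847 = (-32794 + 4260) + 25847 = -28534 + 25847 = -2687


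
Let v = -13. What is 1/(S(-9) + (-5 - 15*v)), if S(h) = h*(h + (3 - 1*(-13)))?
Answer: 1/127 ≈ 0.0078740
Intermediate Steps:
S(h) = h*(16 + h) (S(h) = h*(h + (3 + 13)) = h*(h + 16) = h*(16 + h))
1/(S(-9) + (-5 - 15*v)) = 1/(-9*(16 - 9) + (-5 - 15*(-13))) = 1/(-9*7 + (-5 + 195)) = 1/(-63 + 190) = 1/127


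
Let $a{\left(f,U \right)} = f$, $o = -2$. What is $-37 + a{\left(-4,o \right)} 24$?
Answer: $-133$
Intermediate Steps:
$-37 + a{\left(-4,o \right)} 24 = -37 - 96 = -133$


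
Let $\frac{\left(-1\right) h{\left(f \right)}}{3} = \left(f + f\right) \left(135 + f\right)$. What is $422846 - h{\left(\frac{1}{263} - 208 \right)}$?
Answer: $\frac{35548964138}{69169} \approx 5.1394 \cdot 10^{5}$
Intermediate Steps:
$h{\left(f \right)} = - 6 f \left(135 + f\right)$ ($h{\left(f \right)} = - 3 \left(f + f\right) \left(135 + f\right) = - 3 \cdot 2 f \left(135 + f\right) = - 6 f \left(135 + f\right)$)
$422846 - h{\left(\frac{1}{263} - 208 \right)} = 422846 - - 6 \left(\frac{1}{263} - 208\right) \left(135 - \left(208 - \frac{1}{263}\right)\right) = 422846 - - 6 \left(\frac{1}{263} - 208\right) \left(135 + \left(\frac{1}{263} - 208\right)\right) = 422846 - \left(-6\right) \left(- \frac{54703}{263}\right) \left(135 - \frac{54703}{263}\right) = 422846 - \left(-6\right) \left(- \frac{54703}{263}\right) \left(- \frac{19198}{263}\right) = 422846 - - \frac{6301129164}{69169} = 422846 + \frac{6301129164}{69169} = \frac{35548964138}{69169}$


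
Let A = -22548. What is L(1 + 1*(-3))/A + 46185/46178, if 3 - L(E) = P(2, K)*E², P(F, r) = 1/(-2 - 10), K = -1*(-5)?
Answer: 390459545/390458079 ≈ 1.0000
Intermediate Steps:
K = 5
P(F, r) = -1/12 (P(F, r) = 1/(-12) = -1/12)
L(E) = 3 + E²/12 (L(E) = 3 - (-1)*E²/12 = 3 + E²/12)
L(1 + 1*(-3))/A + 46185/46178 = (3 + (1 + 1*(-3))²/12)/(-22548) + 46185/46178 = (3 + (1 - 3)²/12)*(-1/22548) + 46185*(1/46178) = (3 + (1/12)*(-2)²)*(-1/22548) + 46185/46178 = (3 + (1/12)*4)*(-1/22548) + 46185/46178 = (3 + ⅓)*(-1/22548) + 46185/46178 = (10/3)*(-1/22548) + 46185/46178 = -5/33822 + 46185/46178 = 390459545/390458079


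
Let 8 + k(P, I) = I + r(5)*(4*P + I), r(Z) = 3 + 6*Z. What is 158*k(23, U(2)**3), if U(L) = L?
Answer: 521400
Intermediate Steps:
k(P, I) = -8 + 34*I + 132*P (k(P, I) = -8 + (I + (3 + 6*5)*(4*P + I)) = -8 + (I + (3 + 30)*(I + 4*P)) = -8 + (I + 33*(I + 4*P)) = -8 + (I + (33*I + 132*P)) = -8 + (34*I + 132*P) = -8 + 34*I + 132*P)
158*k(23, U(2)**3) = 158*(-8 + 34*2**3 + 132*23) = 158*(-8 + 34*8 + 3036) = 158*(-8 + 272 + 3036) = 158*3300 = 521400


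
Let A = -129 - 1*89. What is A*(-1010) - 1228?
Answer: 218952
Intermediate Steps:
A = -218 (A = -129 - 89 = -218)
A*(-1010) - 1228 = -218*(-1010) - 1228 = 220180 - 1228 = 218952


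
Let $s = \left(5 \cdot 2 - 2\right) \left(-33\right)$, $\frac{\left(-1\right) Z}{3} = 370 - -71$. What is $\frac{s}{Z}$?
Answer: $\frac{88}{441} \approx 0.19955$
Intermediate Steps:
$Z = -1323$ ($Z = - 3 \left(370 - -71\right) = - 3 \left(370 + 71\right) = \left(-3\right) 441 = -1323$)
$s = -264$ ($s = \left(10 - 2\right) \left(-33\right) = 8 \left(-33\right) = -264$)
$\frac{s}{Z} = - \frac{264}{-1323} = \left(-264\right) \left(- \frac{1}{1323}\right) = \frac{88}{441}$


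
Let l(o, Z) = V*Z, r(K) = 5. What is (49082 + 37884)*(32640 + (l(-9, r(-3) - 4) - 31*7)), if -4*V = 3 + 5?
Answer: 2819524686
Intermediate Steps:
V = -2 (V = -(3 + 5)/4 = -¼*8 = -2)
l(o, Z) = -2*Z
(49082 + 37884)*(32640 + (l(-9, r(-3) - 4) - 31*7)) = (49082 + 37884)*(32640 + (-2*(5 - 4) - 31*7)) = 86966*(32640 + (-2*1 - 217)) = 86966*(32640 + (-2 - 217)) = 86966*(32640 - 219) = 86966*32421 = 2819524686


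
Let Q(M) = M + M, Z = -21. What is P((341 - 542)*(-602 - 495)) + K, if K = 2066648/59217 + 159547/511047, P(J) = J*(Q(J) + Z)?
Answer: 980845659561011639258/10087556733 ≈ 9.7233e+10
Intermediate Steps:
Q(M) = 2*M
P(J) = J*(-21 + 2*J) (P(J) = J*(2*J - 21) = J*(-21 + 2*J))
K = 355200718385/10087556733 (K = 2066648*(1/59217) + 159547*(1/511047) = 2066648/59217 + 159547/511047 = 355200718385/10087556733 ≈ 35.212)
P((341 - 542)*(-602 - 495)) + K = ((341 - 542)*(-602 - 495))*(-21 + 2*((341 - 542)*(-602 - 495))) + 355200718385/10087556733 = (-201*(-1097))*(-21 + 2*(-201*(-1097))) + 355200718385/10087556733 = 220497*(-21 + 2*220497) + 355200718385/10087556733 = 220497*(-21 + 440994) + 355200718385/10087556733 = 220497*440973 + 355200718385/10087556733 = 97233223581 + 355200718385/10087556733 = 980845659561011639258/10087556733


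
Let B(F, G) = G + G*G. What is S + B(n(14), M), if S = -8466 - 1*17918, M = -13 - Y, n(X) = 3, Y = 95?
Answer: -14828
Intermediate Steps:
M = -108 (M = -13 - 1*95 = -13 - 95 = -108)
B(F, G) = G + G**2
S = -26384 (S = -8466 - 17918 = -26384)
S + B(n(14), M) = -26384 - 108*(1 - 108) = -26384 - 108*(-107) = -26384 + 11556 = -14828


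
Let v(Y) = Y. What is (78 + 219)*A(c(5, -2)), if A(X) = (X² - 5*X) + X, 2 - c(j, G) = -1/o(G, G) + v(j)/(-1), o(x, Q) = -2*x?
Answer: 111969/16 ≈ 6998.1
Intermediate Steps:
c(j, G) = 2 + j - 1/(2*G) (c(j, G) = 2 - (-1/((-2*G)) + j/(-1)) = 2 - (-(-1)/(2*G) + j*(-1)) = 2 - (1/(2*G) - j) = 2 + (j - 1/(2*G)) = 2 + j - 1/(2*G))
A(X) = X² - 4*X
(78 + 219)*A(c(5, -2)) = (78 + 219)*((2 + 5 - ½/(-2))*(-4 + (2 + 5 - ½/(-2)))) = 297*((2 + 5 - ½*(-½))*(-4 + (2 + 5 - ½*(-½)))) = 297*((2 + 5 + ¼)*(-4 + (2 + 5 + ¼))) = 297*(29*(-4 + 29/4)/4) = 297*((29/4)*(13/4)) = 297*(377/16) = 111969/16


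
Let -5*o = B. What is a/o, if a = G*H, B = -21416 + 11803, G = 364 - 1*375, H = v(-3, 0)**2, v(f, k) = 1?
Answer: -55/9613 ≈ -0.0057214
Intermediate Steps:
H = 1 (H = 1**2 = 1)
G = -11 (G = 364 - 375 = -11)
B = -9613
o = 9613/5 (o = -1/5*(-9613) = 9613/5 ≈ 1922.6)
a = -11 (a = -11*1 = -11)
a/o = -11/9613/5 = -11*5/9613 = -55/9613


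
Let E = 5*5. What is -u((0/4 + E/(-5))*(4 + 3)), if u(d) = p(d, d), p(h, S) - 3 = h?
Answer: 32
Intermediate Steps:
E = 25
p(h, S) = 3 + h
u(d) = 3 + d
-u((0/4 + E/(-5))*(4 + 3)) = -(3 + (0/4 + 25/(-5))*(4 + 3)) = -(3 + (0*(¼) + 25*(-⅕))*7) = -(3 + (0 - 5)*7) = -(3 - 5*7) = -(3 - 35) = -1*(-32) = 32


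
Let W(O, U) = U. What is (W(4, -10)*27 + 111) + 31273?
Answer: 31114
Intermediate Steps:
(W(4, -10)*27 + 111) + 31273 = (-10*27 + 111) + 31273 = (-270 + 111) + 31273 = -159 + 31273 = 31114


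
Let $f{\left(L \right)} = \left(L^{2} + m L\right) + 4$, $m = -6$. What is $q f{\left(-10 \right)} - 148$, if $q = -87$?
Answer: $-14416$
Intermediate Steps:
$f{\left(L \right)} = 4 + L^{2} - 6 L$ ($f{\left(L \right)} = \left(L^{2} - 6 L\right) + 4 = 4 + L^{2} - 6 L$)
$q f{\left(-10 \right)} - 148 = - 87 \left(4 + \left(-10\right)^{2} - -60\right) - 148 = - 87 \left(4 + 100 + 60\right) - 148 = \left(-87\right) 164 - 148 = -14268 - 148 = -14416$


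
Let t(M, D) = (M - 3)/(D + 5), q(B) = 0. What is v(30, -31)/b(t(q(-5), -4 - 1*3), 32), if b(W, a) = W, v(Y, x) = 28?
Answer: 56/3 ≈ 18.667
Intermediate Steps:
t(M, D) = (-3 + M)/(5 + D)
v(30, -31)/b(t(q(-5), -4 - 1*3), 32) = 28/(((-3 + 0)/(5 + (-4 - 1*3)))) = 28/((-3/(5 + (-4 - 3)))) = 28/((-3/(5 - 7))) = 28/((-3/(-2))) = 28/((-1/2*(-3))) = 28/(3/2) = 28*(2/3) = 56/3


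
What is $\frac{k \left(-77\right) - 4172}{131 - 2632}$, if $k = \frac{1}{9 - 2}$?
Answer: $\frac{4183}{2501} \approx 1.6725$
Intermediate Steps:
$k = \frac{1}{7} \approx 0.14286$
$\frac{k \left(-77\right) - 4172}{131 - 2632} = \frac{\frac{1}{7} \left(-77\right) - 4172}{131 - 2632} = \frac{-11 - 4172}{-2501} = \left(-4183\right) \left(- \frac{1}{2501}\right) = \frac{4183}{2501}$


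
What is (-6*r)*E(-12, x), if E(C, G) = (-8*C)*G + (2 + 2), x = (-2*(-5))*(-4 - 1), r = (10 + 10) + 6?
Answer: 748176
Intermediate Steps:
r = 26 (r = 20 + 6 = 26)
x = -50 (x = 10*(-5) = -50)
E(C, G) = 4 - 8*C*G (E(C, G) = -8*C*G + 4 = 4 - 8*C*G)
(-6*r)*E(-12, x) = (-6*26)*(4 - 8*(-12)*(-50)) = -156*(4 - 4800) = -156*(-4796) = 748176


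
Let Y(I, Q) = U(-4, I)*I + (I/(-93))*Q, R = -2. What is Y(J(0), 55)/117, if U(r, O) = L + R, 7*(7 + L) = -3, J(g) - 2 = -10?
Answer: 52184/76167 ≈ 0.68513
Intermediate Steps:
J(g) = -8 (J(g) = 2 - 10 = -8)
L = -52/7 (L = -7 + (⅐)*(-3) = -7 - 3/7 = -52/7 ≈ -7.4286)
U(r, O) = -66/7 (U(r, O) = -52/7 - 2 = -66/7)
Y(I, Q) = -66*I/7 - I*Q/93 (Y(I, Q) = -66*I/7 + (I/(-93))*Q = -66*I/7 + (I*(-1/93))*Q = -66*I/7 + (-I/93)*Q = -66*I/7 - I*Q/93)
Y(J(0), 55)/117 = -1/651*(-8)*(6138 + 7*55)/117 = -1/651*(-8)*(6138 + 385)*(1/117) = -1/651*(-8)*6523*(1/117) = (52184/651)*(1/117) = 52184/76167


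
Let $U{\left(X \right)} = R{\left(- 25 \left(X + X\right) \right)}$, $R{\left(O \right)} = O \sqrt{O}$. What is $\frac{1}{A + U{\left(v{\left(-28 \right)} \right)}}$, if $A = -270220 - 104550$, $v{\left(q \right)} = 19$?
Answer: $\frac{i}{10 \left(- 37477 i + 475 \sqrt{38}\right)} \approx -2.6521 \cdot 10^{-6} + 2.0721 \cdot 10^{-7} i$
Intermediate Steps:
$A = -374770$ ($A = -270220 - 104550 = -374770$)
$R{\left(O \right)} = O^{\frac{3}{2}}$
$U{\left(X \right)} = 250 \sqrt{2} \left(- X\right)^{\frac{3}{2}}$ ($U{\left(X \right)} = \left(- 25 \left(X + X\right)\right)^{\frac{3}{2}} = \left(- 25 \cdot 2 X\right)^{\frac{3}{2}} = \left(- 50 X\right)^{\frac{3}{2}} = 250 \sqrt{2} \left(- X\right)^{\frac{3}{2}}$)
$\frac{1}{A + U{\left(v{\left(-28 \right)} \right)}} = \frac{1}{-374770 + 250 \sqrt{2} \left(\left(-1\right) 19\right)^{\frac{3}{2}}} = \frac{1}{-374770 + 250 \sqrt{2} \left(-19\right)^{\frac{3}{2}}} = \frac{1}{-374770 + 250 \sqrt{2} \left(- 19 i \sqrt{19}\right)} = \frac{1}{-374770 - 4750 i \sqrt{38}}$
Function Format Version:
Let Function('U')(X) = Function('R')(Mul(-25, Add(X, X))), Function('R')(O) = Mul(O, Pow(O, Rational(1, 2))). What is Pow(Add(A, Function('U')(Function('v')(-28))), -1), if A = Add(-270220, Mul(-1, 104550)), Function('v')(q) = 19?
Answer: Mul(Rational(1, 10), I, Pow(Add(Mul(-37477, I), Mul(475, Pow(38, Rational(1, 2)))), -1)) ≈ Add(-2.6521e-6, Mul(2.0721e-7, I))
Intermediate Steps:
A = -374770 (A = Add(-270220, -104550) = -374770)
Function('R')(O) = Pow(O, Rational(3, 2))
Function('U')(X) = Mul(250, Pow(2, Rational(1, 2)), Pow(Mul(-1, X), Rational(3, 2))) (Function('U')(X) = Pow(Mul(-25, Add(X, X)), Rational(3, 2)) = Pow(Mul(-25, Mul(2, X)), Rational(3, 2)) = Pow(Mul(-50, X), Rational(3, 2)) = Mul(250, Pow(2, Rational(1, 2)), Pow(Mul(-1, X), Rational(3, 2))))
Pow(Add(A, Function('U')(Function('v')(-28))), -1) = Pow(Add(-374770, Mul(250, Pow(2, Rational(1, 2)), Pow(Mul(-1, 19), Rational(3, 2)))), -1) = Pow(Add(-374770, Mul(250, Pow(2, Rational(1, 2)), Pow(-19, Rational(3, 2)))), -1) = Pow(Add(-374770, Mul(250, Pow(2, Rational(1, 2)), Mul(-19, I, Pow(19, Rational(1, 2))))), -1) = Pow(Add(-374770, Mul(-4750, I, Pow(38, Rational(1, 2)))), -1)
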